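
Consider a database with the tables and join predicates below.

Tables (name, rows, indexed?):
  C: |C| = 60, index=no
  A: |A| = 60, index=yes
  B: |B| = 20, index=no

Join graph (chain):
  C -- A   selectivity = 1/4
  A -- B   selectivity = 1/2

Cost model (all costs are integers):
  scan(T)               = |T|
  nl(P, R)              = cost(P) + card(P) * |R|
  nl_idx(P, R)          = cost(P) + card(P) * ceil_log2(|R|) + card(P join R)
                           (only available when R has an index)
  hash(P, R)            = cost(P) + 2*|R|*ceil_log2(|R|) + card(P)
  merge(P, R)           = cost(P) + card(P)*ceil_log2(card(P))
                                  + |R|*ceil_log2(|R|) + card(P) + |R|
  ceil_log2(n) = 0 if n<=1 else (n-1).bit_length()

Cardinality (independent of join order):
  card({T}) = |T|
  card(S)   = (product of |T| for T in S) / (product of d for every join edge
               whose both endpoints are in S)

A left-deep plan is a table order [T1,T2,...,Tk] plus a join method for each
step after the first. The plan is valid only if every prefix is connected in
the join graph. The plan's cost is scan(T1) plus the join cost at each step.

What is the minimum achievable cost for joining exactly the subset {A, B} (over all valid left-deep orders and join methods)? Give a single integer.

320

Selinger DP over subsets of {A,B}:
  {A}: scan cost=60, card=60
  {B}: scan cost=20, card=20
  {AB}: card=600; try (B,hash)→320, (A,merge)→560, (B,merge)→600, (A,nl_idx)→740, (A,hash)→760, (A,nl)→1220 …(+1); best=320 via (B,hash)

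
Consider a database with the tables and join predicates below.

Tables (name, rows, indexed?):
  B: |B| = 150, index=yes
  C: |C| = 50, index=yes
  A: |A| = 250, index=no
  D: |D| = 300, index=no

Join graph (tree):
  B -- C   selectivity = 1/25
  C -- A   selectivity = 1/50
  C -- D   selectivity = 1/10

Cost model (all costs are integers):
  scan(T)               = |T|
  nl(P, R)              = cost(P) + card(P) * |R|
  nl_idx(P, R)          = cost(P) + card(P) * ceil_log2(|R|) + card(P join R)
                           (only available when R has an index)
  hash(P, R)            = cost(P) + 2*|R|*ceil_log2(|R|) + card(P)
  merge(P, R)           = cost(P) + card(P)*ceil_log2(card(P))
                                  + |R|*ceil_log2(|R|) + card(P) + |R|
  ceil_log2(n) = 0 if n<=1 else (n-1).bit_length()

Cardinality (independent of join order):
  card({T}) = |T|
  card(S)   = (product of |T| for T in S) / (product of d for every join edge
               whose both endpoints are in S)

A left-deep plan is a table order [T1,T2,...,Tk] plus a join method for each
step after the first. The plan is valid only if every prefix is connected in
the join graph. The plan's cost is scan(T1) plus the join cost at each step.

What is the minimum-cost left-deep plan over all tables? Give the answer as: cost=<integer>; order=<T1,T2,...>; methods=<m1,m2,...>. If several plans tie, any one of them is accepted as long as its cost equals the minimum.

Selinger DP (subsets sized 1..n):
  {B}: scan cost=150, card=150
  {C}: scan cost=50, card=50
  {A}: scan cost=250, card=250
  {D}: scan cost=300, card=300
  {BC}: card=300; try (B,nl_idx)→750, (C,hash)→900, (C,nl_idx)→1350, (B,merge)→1750, (C,merge)→1850, (B,hash)→2500 …(+2); best=750 via (B,nl_idx)
  {AC}: card=250; try (C,hash)→1100, (C,nl_idx)→2000, (A,merge)→2650, (C,merge)→2850, (A,hash)→4100, (A,nl)→12550 …(+1); best=1100 via (C,hash)
  {CD}: card=1500; try (C,hash)→1200, (D,merge)→3400, (C,nl_idx)→3600, (C,merge)→3650, (D,hash)→5500, (D,nl)→15050 …(+1); best=1200 via (C,hash)
  {ABC}: card=1500; try (B,hash)→3750, (B,nl_idx)→4600, (B,merge)→4700, (A,hash)→5050, (A,merge)→6000, (B,nl)→38600 …(+1); best=3750 via (B,hash)
  {BCD}: card=9000; try (B,hash)→5100, (D,hash)→6450, (D,merge)→6750, (B,merge)→20550, (B,nl_idx)→22200, (D,nl)→90750 …(+1); best=5100 via (B,hash)
  {ACD}: card=7500; try (D,merge)→6350, (A,hash)→6700, (D,hash)→6750, (A,merge)→21450, (D,nl)→76100, (A,nl)→376200; best=6350 via (D,merge)
  {ABCD}: card=45000; try (D,hash)→10650, (B,hash)→16250, (A,hash)→18100, (D,merge)→24750, (B,nl_idx)→111350, (B,merge)→112700 …(+4); best=10650 via (D,hash)

cost=10650; order=A,C,B,D; methods=hash,hash,hash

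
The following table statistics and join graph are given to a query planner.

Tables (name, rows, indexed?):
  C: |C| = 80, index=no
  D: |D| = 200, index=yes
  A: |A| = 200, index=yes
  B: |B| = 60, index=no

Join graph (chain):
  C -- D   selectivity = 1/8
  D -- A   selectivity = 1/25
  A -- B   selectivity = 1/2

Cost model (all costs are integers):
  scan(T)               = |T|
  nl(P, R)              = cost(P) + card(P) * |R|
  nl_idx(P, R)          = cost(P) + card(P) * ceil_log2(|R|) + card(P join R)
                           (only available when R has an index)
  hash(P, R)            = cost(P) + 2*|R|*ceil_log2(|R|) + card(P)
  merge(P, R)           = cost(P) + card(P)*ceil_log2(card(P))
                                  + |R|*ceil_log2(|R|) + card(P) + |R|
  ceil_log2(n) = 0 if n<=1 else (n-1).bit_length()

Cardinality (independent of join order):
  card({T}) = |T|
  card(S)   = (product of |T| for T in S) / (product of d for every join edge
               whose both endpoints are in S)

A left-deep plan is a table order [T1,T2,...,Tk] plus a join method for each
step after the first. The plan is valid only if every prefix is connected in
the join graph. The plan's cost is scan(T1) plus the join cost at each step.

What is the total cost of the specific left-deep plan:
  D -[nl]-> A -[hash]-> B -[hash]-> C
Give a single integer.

step 1: scan D: cost=200, card=200
step 2: join A via nl
    card(P join A) = 200*200/(25) = 1600
    cost = 200 + 200*200 = 40200
step 3: join B via hash
    card(P join B) = 1600*60/(2) = 48000
    cost = 40200 + 2*60*6 + 1600 = 42520
step 4: join C via hash
    card(P join C) = 48000*80/(8) = 480000
    cost = 42520 + 2*80*7 + 48000 = 91640

91640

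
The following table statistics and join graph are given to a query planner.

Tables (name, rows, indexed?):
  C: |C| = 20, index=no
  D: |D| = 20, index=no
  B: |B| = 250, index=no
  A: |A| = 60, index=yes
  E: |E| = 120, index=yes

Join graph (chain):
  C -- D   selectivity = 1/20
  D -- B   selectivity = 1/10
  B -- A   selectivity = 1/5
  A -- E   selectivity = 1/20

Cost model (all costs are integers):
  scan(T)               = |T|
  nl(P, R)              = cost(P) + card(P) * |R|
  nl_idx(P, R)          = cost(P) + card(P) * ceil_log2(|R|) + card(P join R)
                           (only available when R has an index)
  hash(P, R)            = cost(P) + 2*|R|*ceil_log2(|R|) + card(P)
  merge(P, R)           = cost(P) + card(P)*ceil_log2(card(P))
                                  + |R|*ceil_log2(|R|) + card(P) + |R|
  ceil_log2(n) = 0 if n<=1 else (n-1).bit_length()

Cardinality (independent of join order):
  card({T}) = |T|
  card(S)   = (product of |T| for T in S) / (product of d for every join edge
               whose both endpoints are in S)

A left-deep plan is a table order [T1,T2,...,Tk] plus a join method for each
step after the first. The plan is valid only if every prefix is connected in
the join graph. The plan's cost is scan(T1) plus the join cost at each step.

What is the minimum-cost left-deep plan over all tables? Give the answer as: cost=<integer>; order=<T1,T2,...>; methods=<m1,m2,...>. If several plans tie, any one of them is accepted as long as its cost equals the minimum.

Selinger DP (subsets sized 1..n):
  {C}: scan cost=20, card=20
  {D}: scan cost=20, card=20
  {B}: scan cost=250, card=250
  {A}: scan cost=60, card=60
  {E}: scan cost=120, card=120
  {CD}: card=20; try (D,hash)→240, (C,hash)→240, (D,merge)→260, (C,merge)→260, (D,nl)→420, (C,nl)→420; best=240 via (D,hash)
  {BD}: card=500; try (D,hash)→700, (B,merge)→2390, (D,merge)→2620, (B,hash)→4040, (B,nl)→5020, (D,nl)→5250; best=700 via (D,hash)
  {AB}: card=3000; try (A,hash)→1220, (B,merge)→2730, (A,merge)→2920, (B,hash)→4120, (A,nl_idx)→4750, (B,nl)→15060 …(+1); best=1220 via (A,hash)
  {AE}: card=360; try (E,nl_idx)→840, (A,hash)→960, (A,nl_idx)→1200, (E,merge)→1440, (A,merge)→1500, (E,hash)→1800 …(+2); best=840 via (E,nl_idx)
  {BCD}: card=500; try (C,hash)→1400, (B,merge)→2610, (B,hash)→4260, (B,nl)→5240, (C,merge)→5820, (C,nl)→10700; best=1400 via (C,hash)
  {ABD}: card=6000; try (A,hash)→1920, (D,hash)→4420, (A,merge)→6120, (A,nl_idx)→9700, (A,nl)→30700, (D,merge)→40340 …(+1); best=1920 via (A,hash)
  {ABE}: card=18000; try (B,hash)→5200, (E,hash)→5900, (B,merge)→6690, (E,nl_idx)→40220, (E,merge)→41180, (B,nl)→90840 …(+1); best=5200 via (B,hash)
  {ABCD}: card=6000; try (A,hash)→2620, (A,merge)→6820, (C,hash)→8120, (A,nl_idx)→10400, (A,nl)→31400, (C,merge)→86040 …(+1); best=2620 via (A,hash)
  {ABDE}: card=36000; try (E,hash)→9600, (D,hash)→23400, (E,nl_idx)→79920, (E,merge)→86880, (D,merge)→293320, (D,nl)→365200 …(+1); best=9600 via (E,hash)
  {ABCDE}: card=36000; try (E,hash)→10300, (C,hash)→45800, (E,nl_idx)→80620, (E,merge)→87580, (C,merge)→621720, (E,nl)→722620 …(+1); best=10300 via (E,hash)

cost=10300; order=B,D,C,A,E; methods=hash,hash,hash,hash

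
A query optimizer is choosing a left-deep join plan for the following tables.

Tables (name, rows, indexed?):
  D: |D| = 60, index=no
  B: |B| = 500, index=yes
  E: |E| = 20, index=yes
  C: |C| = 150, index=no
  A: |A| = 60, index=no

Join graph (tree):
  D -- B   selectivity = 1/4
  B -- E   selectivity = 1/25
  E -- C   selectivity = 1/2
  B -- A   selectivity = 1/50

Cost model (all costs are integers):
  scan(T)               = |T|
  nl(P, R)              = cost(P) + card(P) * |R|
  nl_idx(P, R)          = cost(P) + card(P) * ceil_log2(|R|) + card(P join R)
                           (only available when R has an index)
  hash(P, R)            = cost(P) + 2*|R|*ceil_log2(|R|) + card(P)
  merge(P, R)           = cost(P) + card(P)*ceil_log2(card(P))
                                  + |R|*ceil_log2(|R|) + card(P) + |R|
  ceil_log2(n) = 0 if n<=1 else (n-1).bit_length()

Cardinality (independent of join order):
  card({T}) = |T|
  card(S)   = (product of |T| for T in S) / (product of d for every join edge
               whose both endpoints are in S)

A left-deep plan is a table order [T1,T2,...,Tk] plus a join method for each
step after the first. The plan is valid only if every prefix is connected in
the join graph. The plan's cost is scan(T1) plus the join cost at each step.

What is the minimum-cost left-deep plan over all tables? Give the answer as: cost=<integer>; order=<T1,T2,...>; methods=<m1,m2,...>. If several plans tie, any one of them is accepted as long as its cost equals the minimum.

cost=12520; order=E,B,A,D,C; methods=nl_idx,hash,hash,hash

Selinger DP (subsets sized 1..n):
  {D}: scan cost=60, card=60
  {B}: scan cost=500, card=500
  {E}: scan cost=20, card=20
  {C}: scan cost=150, card=150
  {A}: scan cost=60, card=60
  {BD}: card=7500; try (D,hash)→1720, (B,merge)→5480, (D,merge)→5920, (B,nl_idx)→8100, (B,hash)→9120, (B,nl)→30060 …(+1); best=1720 via (D,hash)
  {BE}: card=400; try (B,nl_idx)→600, (E,hash)→1200, (E,nl_idx)→3400, (B,merge)→5140, (E,merge)→5620, (B,hash)→9040 …(+2); best=600 via (B,nl_idx)
  {AB}: card=600; try (B,nl_idx)→1200, (A,hash)→1720, (B,merge)→5480, (A,merge)→5920, (B,hash)→9120, (B,nl)→30060 …(+1); best=1200 via (B,nl_idx)
  {CE}: card=1500; try (E,hash)→500, (C,merge)→1490, (E,merge)→1620, (E,nl_idx)→2400, (C,hash)→2440, (C,nl)→3020 …(+1); best=500 via (E,hash)
  {BDE}: card=6000; try (D,hash)→1720, (D,merge)→5020, (E,hash)→9420, (D,nl)→24600, (E,nl_idx)→45220, (E,merge)→106840 …(+1); best=1720 via (D,hash)
  {ABD}: card=9000; try (D,hash)→2520, (D,merge)→8220, (A,hash)→9940, (D,nl)→37200, (A,merge)→107140, (A,nl)→451720; best=2520 via (D,hash)
  {BCE}: card=30000; try (C,hash)→3400, (C,merge)→5950, (B,hash)→11000, (B,merge)→23500, (B,nl_idx)→44000, (C,nl)→60600 …(+1); best=3400 via (C,hash)
  {ABE}: card=480; try (A,hash)→1720, (E,hash)→2000, (E,nl_idx)→4680, (A,merge)→5020, (E,merge)→7920, (E,nl)→13200 …(+1); best=1720 via (A,hash)
  {BCDE}: card=450000; try (C,hash)→10120, (D,hash)→34120, (C,merge)→87070, (D,merge)→483820, (C,nl)→901720, (D,nl)→1803400; best=10120 via (C,hash)
  {ABDE}: card=7200; try (D,hash)→2920, (D,merge)→6940, (A,hash)→8440, (E,hash)→11720, (D,nl)→30520, (E,nl_idx)→54720 …(+4); best=2920 via (D,hash)
  {ABCE}: card=36000; try (C,hash)→4600, (C,merge)→7870, (A,hash)→34120, (C,nl)→73720, (A,merge)→483820, (A,nl)→1803400; best=4600 via (C,hash)
  {ABCDE}: card=540000; try (C,hash)→12520, (D,hash)→41320, (C,merge)→105070, (A,hash)→460840, (D,merge)→617020, (C,nl)→1082920 …(+3); best=12520 via (C,hash)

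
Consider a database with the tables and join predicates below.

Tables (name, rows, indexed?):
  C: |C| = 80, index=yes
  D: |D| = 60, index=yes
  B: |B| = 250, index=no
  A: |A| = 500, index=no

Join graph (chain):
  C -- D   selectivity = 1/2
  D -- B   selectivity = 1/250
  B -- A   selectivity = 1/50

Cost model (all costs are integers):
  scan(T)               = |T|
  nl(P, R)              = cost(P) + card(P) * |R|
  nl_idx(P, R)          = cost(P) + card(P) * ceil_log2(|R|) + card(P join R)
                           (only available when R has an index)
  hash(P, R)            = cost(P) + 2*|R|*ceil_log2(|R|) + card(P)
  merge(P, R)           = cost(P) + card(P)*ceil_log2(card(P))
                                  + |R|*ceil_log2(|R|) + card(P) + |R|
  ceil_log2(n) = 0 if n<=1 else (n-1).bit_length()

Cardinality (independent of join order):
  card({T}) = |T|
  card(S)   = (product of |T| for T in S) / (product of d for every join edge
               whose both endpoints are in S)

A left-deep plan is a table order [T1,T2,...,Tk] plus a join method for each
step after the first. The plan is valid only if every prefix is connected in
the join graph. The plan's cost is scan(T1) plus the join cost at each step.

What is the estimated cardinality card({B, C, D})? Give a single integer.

Tables in S: B(250), C(80), D(60)
Edges inside S: C-D(d=2), D-B(d=250)
numerator = 250 * 80 * 60 = 1200000
denominator = 2 * 250 = 500
card(S) = 1200000 / 500 = 2400

2400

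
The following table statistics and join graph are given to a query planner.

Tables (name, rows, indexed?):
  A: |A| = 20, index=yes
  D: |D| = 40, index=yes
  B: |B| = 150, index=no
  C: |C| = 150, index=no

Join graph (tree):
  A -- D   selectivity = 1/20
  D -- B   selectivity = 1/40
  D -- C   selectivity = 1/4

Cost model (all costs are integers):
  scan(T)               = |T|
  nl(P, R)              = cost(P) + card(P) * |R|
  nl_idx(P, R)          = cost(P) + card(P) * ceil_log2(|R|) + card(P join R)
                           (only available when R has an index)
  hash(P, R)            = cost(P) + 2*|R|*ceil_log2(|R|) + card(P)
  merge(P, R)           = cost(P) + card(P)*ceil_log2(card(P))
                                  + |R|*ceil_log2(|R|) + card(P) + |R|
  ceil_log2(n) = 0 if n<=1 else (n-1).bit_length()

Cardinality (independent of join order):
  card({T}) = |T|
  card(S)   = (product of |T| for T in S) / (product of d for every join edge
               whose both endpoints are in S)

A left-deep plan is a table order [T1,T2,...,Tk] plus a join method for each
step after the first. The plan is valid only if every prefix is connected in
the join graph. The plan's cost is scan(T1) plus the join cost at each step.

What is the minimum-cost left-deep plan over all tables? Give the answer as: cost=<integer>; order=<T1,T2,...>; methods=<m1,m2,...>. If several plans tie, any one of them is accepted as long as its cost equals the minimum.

Selinger DP (subsets sized 1..n):
  {A}: scan cost=20, card=20
  {D}: scan cost=40, card=40
  {B}: scan cost=150, card=150
  {C}: scan cost=150, card=150
  {AD}: card=40; try (D,nl_idx)→180, (A,hash)→280, (A,nl_idx)→280, (D,merge)→420, (A,merge)→440, (D,hash)→520 …(+2); best=180 via (D,nl_idx)
  {BD}: card=150; try (D,hash)→780, (D,nl_idx)→1200, (B,merge)→1670, (D,merge)→1780, (B,hash)→2480, (B,nl)→6040 …(+1); best=780 via (D,hash)
  {CD}: card=1500; try (D,hash)→780, (C,merge)→1670, (D,merge)→1780, (C,hash)→2480, (D,nl_idx)→2550, (C,nl)→6040 …(+1); best=780 via (D,hash)
  {ABD}: card=150; try (A,hash)→1130, (A,nl_idx)→1680, (B,merge)→1810, (A,merge)→2250, (B,hash)→2620, (A,nl)→3780 …(+1); best=1130 via (A,hash)
  {ACD}: card=1500; try (C,merge)→1810, (A,hash)→2480, (C,hash)→2620, (C,nl)→6180, (A,nl_idx)→9780, (A,merge)→18900 …(+1); best=1810 via (C,merge)
  {BCD}: card=5625; try (C,hash)→3330, (C,merge)→3480, (B,hash)→4680, (B,merge)→20130, (C,nl)→23280, (B,nl)→225780; best=3330 via (C,hash)
  {ABCD}: card=5625; try (C,hash)→3680, (C,merge)→3830, (B,hash)→5710, (A,hash)→9155, (B,merge)→21160, (C,nl)→23630 …(+4); best=3680 via (C,hash)

cost=3680; order=B,D,A,C; methods=hash,hash,hash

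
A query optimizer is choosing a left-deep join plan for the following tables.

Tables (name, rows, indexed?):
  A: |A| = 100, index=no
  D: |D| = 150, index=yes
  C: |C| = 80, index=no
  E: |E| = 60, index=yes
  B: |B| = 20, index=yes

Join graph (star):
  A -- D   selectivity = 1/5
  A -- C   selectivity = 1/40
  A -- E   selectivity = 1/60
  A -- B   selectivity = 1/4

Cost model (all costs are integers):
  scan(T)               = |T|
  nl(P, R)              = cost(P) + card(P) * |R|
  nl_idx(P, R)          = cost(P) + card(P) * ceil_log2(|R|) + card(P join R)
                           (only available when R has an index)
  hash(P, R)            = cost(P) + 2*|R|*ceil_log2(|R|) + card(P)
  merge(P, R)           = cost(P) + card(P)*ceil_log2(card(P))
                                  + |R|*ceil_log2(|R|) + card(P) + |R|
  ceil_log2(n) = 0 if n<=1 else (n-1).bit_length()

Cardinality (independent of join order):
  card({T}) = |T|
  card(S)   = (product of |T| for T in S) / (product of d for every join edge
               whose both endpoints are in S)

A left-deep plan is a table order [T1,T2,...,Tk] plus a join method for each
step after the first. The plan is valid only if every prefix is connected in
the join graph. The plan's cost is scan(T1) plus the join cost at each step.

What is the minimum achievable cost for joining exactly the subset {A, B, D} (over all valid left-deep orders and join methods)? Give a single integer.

3300

Selinger DP over subsets of {A,B,D}:
  {A}: scan cost=100, card=100
  {D}: scan cost=150, card=150
  {B}: scan cost=20, card=20
  {AD}: card=3000; try (A,hash)→1700, (D,merge)→2250, (A,merge)→2300, (D,hash)→2600, (D,nl_idx)→3900, (D,nl)→15100 …(+1); best=1700 via (A,hash)
  {AB}: card=500; try (B,hash)→400, (A,merge)→940, (B,merge)→1020, (B,nl_idx)→1100, (A,hash)→1440, (A,nl)→2020 …(+1); best=400 via (B,hash)
  {ABD}: card=15000; try (D,hash)→3300, (B,hash)→4900, (D,merge)→6750, (D,nl_idx)→19400, (B,nl_idx)→31700, (B,merge)→40820 …(+2); best=3300 via (D,hash)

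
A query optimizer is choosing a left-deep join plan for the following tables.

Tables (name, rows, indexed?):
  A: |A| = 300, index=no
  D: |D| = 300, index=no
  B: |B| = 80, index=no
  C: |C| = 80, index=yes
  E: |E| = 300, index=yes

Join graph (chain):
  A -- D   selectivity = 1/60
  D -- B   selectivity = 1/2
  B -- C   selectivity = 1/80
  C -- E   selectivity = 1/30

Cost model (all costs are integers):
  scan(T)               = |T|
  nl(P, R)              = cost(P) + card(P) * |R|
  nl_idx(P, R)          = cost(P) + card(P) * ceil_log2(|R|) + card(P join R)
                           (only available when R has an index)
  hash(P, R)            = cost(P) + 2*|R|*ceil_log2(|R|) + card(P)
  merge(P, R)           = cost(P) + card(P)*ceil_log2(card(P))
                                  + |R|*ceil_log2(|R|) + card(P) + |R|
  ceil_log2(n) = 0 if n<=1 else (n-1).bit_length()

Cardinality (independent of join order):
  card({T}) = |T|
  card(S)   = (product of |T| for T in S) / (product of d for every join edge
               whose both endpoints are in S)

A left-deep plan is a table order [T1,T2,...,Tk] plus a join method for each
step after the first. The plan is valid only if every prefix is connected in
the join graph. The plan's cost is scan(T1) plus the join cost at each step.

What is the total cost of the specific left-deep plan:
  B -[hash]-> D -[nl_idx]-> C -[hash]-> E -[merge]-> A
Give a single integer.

2281960

step 1: scan B: cost=80, card=80
step 2: join D via hash
    card(P join D) = 80*300/(2) = 12000
    cost = 80 + 2*300*9 + 80 = 5560
step 3: join C via nl_idx
    card(P join C) = 12000*80/(80) = 12000
    cost = 5560 + 12000*7 + 12000 = 101560
step 4: join E via hash
    card(P join E) = 12000*300/(30) = 120000
    cost = 101560 + 2*300*9 + 12000 = 118960
step 5: join A via merge
    card(P join A) = 120000*300/(60) = 600000
    cost = 118960 + 120000*17 + 300*9 + 120000 + 300 = 2281960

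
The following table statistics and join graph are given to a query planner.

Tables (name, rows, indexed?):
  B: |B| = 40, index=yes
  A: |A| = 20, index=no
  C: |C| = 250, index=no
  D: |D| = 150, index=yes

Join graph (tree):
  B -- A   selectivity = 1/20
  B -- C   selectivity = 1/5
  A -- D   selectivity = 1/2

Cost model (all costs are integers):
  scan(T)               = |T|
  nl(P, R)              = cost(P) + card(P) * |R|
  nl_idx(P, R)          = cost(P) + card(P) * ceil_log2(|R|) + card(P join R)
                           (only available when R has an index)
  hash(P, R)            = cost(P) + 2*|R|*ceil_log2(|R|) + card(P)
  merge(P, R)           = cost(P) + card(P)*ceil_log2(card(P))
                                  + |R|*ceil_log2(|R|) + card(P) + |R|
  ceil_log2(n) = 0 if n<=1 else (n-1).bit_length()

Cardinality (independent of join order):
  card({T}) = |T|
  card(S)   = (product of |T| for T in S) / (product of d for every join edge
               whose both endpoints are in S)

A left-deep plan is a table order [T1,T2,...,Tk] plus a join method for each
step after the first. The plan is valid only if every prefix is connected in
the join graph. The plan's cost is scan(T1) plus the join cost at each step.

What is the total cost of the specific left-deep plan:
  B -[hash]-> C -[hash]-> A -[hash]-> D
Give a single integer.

10680

step 1: scan B: cost=40, card=40
step 2: join C via hash
    card(P join C) = 40*250/(5) = 2000
    cost = 40 + 2*250*8 + 40 = 4080
step 3: join A via hash
    card(P join A) = 2000*20/(20) = 2000
    cost = 4080 + 2*20*5 + 2000 = 6280
step 4: join D via hash
    card(P join D) = 2000*150/(2) = 150000
    cost = 6280 + 2*150*8 + 2000 = 10680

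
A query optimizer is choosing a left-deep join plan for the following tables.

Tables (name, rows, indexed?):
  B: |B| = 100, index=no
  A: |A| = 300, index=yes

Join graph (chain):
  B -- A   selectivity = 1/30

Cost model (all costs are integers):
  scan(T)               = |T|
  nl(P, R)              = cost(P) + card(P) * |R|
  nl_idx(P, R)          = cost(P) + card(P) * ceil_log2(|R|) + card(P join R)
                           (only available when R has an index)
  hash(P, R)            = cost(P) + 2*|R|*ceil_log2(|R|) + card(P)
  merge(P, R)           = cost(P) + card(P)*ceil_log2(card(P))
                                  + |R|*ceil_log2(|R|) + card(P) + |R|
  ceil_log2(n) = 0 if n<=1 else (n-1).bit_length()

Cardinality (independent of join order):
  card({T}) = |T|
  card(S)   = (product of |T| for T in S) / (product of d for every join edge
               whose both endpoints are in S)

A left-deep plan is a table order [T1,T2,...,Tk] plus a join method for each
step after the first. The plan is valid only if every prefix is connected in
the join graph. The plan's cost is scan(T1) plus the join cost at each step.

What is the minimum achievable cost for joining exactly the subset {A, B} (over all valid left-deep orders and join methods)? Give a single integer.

Selinger DP over subsets of {A,B}:
  {B}: scan cost=100, card=100
  {A}: scan cost=300, card=300
  {AB}: card=1000; try (B,hash)→2000, (A,nl_idx)→2000, (A,merge)→3900, (B,merge)→4100, (A,hash)→5600, (A,nl)→30100 …(+1); best=2000 via (B,hash)

2000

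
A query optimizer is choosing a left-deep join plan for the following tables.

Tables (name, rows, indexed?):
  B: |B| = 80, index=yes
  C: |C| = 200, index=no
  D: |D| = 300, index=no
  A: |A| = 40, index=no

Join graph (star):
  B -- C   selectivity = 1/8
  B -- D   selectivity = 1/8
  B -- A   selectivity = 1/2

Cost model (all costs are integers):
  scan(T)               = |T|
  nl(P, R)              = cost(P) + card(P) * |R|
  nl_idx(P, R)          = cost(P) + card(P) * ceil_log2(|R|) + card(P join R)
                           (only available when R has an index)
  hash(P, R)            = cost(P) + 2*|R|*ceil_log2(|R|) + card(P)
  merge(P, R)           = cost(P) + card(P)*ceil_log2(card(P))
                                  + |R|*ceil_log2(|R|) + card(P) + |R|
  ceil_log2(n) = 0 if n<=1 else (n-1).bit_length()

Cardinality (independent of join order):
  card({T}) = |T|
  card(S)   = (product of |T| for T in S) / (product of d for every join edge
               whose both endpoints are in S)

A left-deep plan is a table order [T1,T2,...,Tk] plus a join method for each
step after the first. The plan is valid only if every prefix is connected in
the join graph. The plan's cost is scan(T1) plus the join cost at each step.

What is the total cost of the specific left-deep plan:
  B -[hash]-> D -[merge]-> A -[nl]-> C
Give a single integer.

12044840

step 1: scan B: cost=80, card=80
step 2: join D via hash
    card(P join D) = 80*300/(8) = 3000
    cost = 80 + 2*300*9 + 80 = 5560
step 3: join A via merge
    card(P join A) = 3000*40/(2) = 60000
    cost = 5560 + 3000*12 + 40*6 + 3000 + 40 = 44840
step 4: join C via nl
    card(P join C) = 60000*200/(8) = 1500000
    cost = 44840 + 60000*200 = 12044840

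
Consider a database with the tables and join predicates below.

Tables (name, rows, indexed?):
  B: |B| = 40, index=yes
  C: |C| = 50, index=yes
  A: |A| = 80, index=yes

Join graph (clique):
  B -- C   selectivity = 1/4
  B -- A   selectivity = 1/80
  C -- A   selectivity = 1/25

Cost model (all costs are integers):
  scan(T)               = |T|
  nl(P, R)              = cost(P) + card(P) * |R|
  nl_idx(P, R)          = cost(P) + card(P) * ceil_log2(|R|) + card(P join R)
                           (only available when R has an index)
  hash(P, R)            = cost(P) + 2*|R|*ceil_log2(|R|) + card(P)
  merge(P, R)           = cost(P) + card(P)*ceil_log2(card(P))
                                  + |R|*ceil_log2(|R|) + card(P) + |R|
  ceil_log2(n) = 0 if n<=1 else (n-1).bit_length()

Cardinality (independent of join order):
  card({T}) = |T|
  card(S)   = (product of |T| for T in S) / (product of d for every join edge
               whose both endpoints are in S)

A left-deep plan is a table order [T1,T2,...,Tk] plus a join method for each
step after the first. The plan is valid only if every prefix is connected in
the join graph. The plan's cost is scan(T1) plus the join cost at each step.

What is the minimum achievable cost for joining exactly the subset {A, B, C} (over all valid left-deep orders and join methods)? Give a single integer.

Selinger DP over subsets of {A,B,C}:
  {B}: scan cost=40, card=40
  {C}: scan cost=50, card=50
  {A}: scan cost=80, card=80
  {BC}: card=500; try (B,hash)→580, (C,merge)→670, (C,hash)→680, (B,merge)→680, (C,nl_idx)→780, (B,nl_idx)→850 …(+2); best=580 via (B,hash)
  {AB}: card=40; try (A,nl_idx)→360, (B,nl_idx)→600, (B,hash)→640, (A,merge)→960, (B,merge)→1000, (A,hash)→1200 …(+2); best=360 via (A,nl_idx)
  {AC}: card=160; try (A,nl_idx)→560, (C,nl_idx)→720, (C,hash)→760, (A,merge)→1040, (C,merge)→1070, (A,hash)→1220 …(+2); best=560 via (A,nl_idx)
  {ABC}: card=20; try (C,nl_idx)→620, (C,merge)→990, (C,hash)→1000, (B,hash)→1200, (B,nl_idx)→1540, (A,hash)→2200 …(+6); best=620 via (C,nl_idx)

620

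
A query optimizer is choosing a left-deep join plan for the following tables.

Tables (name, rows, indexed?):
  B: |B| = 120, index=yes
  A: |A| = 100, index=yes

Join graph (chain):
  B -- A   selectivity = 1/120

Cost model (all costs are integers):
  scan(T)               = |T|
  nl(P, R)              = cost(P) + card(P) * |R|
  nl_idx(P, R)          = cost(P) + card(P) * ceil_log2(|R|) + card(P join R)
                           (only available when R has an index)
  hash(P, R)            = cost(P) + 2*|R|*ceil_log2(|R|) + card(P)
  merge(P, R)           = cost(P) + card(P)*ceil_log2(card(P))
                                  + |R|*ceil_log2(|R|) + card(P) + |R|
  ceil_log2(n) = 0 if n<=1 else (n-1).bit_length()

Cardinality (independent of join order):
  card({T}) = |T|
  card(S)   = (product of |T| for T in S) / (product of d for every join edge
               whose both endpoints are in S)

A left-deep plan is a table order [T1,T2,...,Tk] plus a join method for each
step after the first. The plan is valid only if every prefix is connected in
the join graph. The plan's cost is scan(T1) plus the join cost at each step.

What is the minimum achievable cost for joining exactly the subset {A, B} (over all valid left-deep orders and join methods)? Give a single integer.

Selinger DP over subsets of {A,B}:
  {B}: scan cost=120, card=120
  {A}: scan cost=100, card=100
  {AB}: card=100; try (B,nl_idx)→900, (A,nl_idx)→1060, (A,hash)→1640, (B,merge)→1860, (B,hash)→1880, (A,merge)→1880 …(+2); best=900 via (B,nl_idx)

900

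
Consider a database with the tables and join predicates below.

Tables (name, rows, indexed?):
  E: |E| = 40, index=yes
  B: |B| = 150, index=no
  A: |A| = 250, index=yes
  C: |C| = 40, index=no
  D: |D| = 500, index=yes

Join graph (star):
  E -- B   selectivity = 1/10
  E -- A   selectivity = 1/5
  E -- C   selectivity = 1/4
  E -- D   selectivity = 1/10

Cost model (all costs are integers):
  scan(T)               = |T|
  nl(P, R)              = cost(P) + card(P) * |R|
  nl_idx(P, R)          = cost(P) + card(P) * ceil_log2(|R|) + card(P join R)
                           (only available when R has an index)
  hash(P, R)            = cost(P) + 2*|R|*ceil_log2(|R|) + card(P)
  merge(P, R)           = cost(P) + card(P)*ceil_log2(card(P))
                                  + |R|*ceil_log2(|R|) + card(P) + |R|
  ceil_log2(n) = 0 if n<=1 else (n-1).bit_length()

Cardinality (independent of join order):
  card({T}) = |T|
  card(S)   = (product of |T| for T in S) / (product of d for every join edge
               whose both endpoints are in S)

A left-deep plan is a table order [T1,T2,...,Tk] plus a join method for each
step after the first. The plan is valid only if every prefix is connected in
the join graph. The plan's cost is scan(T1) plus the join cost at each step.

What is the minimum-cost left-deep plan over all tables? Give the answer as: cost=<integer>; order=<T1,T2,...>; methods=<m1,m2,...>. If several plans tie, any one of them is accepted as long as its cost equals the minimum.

Selinger DP (subsets sized 1..n):
  {E}: scan cost=40, card=40
  {B}: scan cost=150, card=150
  {A}: scan cost=250, card=250
  {C}: scan cost=40, card=40
  {D}: scan cost=500, card=500
  {BE}: card=600; try (E,hash)→780, (E,nl_idx)→1650, (B,merge)→1670, (E,merge)→1780, (B,hash)→2480, (B,nl)→6040 …(+1); best=780 via (E,hash)
  {AE}: card=2000; try (E,hash)→980, (A,nl_idx)→2360, (A,merge)→2570, (E,merge)→2780, (E,nl_idx)→3750, (A,hash)→4080 …(+2); best=980 via (E,hash)
  {CE}: card=400; try (E,hash)→560, (C,hash)→560, (E,merge)→600, (C,merge)→600, (E,nl_idx)→680, (E,nl)→1640 …(+1); best=560 via (E,hash)
  {DE}: card=2000; try (E,hash)→1480, (D,nl_idx)→2400, (D,merge)→5320, (E,nl_idx)→5500, (E,merge)→5780, (D,hash)→9080 …(+2); best=1480 via (E,hash)
  {ABE}: card=30000; try (B,hash)→5380, (A,hash)→5380, (A,merge)→9630, (B,merge)→26330, (A,nl_idx)→35580, (A,nl)→150780 …(+1); best=5380 via (B,hash)
  {BCE}: card=6000; try (C,hash)→1860, (B,hash)→3360, (B,merge)→5910, (C,merge)→7660, (C,nl)→24780, (B,nl)→60560; best=1860 via (C,hash)
  {BDE}: card=30000; try (B,hash)→5880, (D,hash)→10380, (D,merge)→12380, (B,merge)→26830, (D,nl_idx)→36180, (D,nl)→300780 …(+1); best=5880 via (B,hash)
  {ACE}: card=20000; try (C,hash)→3460, (A,hash)→4960, (A,merge)→6810, (A,nl_idx)→23760, (C,merge)→25260, (C,nl)→80980 …(+1); best=3460 via (C,hash)
  {ADE}: card=100000; try (A,hash)→7480, (D,hash)→11980, (A,merge)→27730, (D,merge)→29980, (A,nl_idx)→117480, (D,nl_idx)→118980 …(+2); best=7480 via (A,hash)
  {CDE}: card=20000; try (C,hash)→3960, (D,merge)→9560, (D,hash)→9960, (D,nl_idx)→24160, (C,merge)→25760, (C,nl)→81480 …(+1); best=3960 via (C,hash)
  {ABCE}: card=300000; try (A,hash)→11860, (B,hash)→25860, (C,hash)→35860, (A,merge)→88110, (B,merge)→324810, (A,nl_idx)→349860 …(+4); best=11860 via (A,hash)
  {ABDE}: card=1500000; try (A,hash)→39880, (D,hash)→44380, (B,hash)→109880, (A,merge)→488130, (D,merge)→490380, (A,nl_idx)→1745880 …(+5); best=39880 via (A,hash)
  {BCDE}: card=300000; try (D,hash)→16860, (B,hash)→26360, (C,hash)→36360, (D,merge)→90860, (B,merge)→325310, (D,nl_idx)→355860 …(+4); best=16860 via (D,hash)
  {ACDE}: card=1000000; try (A,hash)→27960, (D,hash)→32460, (C,hash)→107960, (A,merge)→326210, (D,merge)→328460, (A,nl_idx)→1163960 …(+5); best=27960 via (A,hash)
  {ABCDE}: card=15000000; try (D,hash)→320860, (A,hash)→320860, (B,hash)→1030360, (C,hash)→1540360, (D,merge)→6016860, (A,merge)→6019110 …(+8); best=320860 via (D,hash)

cost=320860; order=B,E,C,A,D; methods=hash,hash,hash,hash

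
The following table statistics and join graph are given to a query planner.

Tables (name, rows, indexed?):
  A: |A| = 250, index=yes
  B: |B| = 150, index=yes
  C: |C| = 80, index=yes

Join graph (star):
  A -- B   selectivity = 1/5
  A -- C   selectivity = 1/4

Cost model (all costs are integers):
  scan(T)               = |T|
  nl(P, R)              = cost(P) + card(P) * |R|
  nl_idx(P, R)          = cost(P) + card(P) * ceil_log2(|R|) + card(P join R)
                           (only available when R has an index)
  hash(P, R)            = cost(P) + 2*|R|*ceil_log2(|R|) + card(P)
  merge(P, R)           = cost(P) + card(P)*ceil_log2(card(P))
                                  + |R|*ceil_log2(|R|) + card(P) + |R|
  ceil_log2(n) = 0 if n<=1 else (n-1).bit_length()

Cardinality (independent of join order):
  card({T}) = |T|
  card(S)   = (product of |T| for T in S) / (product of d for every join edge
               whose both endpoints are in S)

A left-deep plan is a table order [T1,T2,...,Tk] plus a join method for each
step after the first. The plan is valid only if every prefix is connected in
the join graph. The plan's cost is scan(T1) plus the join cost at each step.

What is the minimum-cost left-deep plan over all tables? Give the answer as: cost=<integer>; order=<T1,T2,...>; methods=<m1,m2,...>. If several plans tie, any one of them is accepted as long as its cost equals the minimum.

Selinger DP (subsets sized 1..n):
  {A}: scan cost=250, card=250
  {B}: scan cost=150, card=150
  {C}: scan cost=80, card=80
  {AB}: card=7500; try (B,hash)→2900, (A,merge)→3750, (B,merge)→3850, (A,hash)→4300, (A,nl_idx)→8850, (B,nl_idx)→9750 …(+2); best=2900 via (B,hash)
  {AC}: card=5000; try (C,hash)→1620, (A,merge)→2970, (C,merge)→3140, (A,hash)→4160, (A,nl_idx)→5720, (C,nl_idx)→7000 …(+2); best=1620 via (C,hash)
  {ABC}: card=150000; try (B,hash)→9020, (C,hash)→11520, (B,merge)→72970, (C,merge)→108540, (B,nl_idx)→191620, (C,nl_idx)→205400 …(+2); best=9020 via (B,hash)

cost=9020; order=A,C,B; methods=hash,hash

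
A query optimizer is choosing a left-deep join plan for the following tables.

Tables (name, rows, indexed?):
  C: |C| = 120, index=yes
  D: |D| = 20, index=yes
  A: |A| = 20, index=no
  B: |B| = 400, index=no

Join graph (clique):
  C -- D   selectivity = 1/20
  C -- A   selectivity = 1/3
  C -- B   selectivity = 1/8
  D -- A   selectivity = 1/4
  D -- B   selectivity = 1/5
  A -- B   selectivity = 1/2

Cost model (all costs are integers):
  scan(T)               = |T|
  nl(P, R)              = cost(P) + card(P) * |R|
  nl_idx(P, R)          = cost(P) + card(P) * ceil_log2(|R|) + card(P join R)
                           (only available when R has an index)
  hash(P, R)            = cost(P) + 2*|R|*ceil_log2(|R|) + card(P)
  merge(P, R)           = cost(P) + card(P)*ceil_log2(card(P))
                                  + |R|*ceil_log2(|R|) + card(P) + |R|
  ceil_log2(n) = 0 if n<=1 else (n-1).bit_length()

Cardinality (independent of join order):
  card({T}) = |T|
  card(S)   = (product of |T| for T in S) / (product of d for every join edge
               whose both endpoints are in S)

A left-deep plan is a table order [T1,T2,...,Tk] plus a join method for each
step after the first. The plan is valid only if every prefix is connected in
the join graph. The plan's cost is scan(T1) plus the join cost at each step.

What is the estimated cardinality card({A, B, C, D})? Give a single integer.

Tables in S: A(20), B(400), C(120), D(20)
Edges inside S: C-D(d=20), C-A(d=3), C-B(d=8), D-A(d=4), D-B(d=5), A-B(d=2)
numerator = 20 * 400 * 120 * 20 = 19200000
denominator = 20 * 3 * 8 * 4 * 5 * 2 = 19200
card(S) = 19200000 / 19200 = 1000

1000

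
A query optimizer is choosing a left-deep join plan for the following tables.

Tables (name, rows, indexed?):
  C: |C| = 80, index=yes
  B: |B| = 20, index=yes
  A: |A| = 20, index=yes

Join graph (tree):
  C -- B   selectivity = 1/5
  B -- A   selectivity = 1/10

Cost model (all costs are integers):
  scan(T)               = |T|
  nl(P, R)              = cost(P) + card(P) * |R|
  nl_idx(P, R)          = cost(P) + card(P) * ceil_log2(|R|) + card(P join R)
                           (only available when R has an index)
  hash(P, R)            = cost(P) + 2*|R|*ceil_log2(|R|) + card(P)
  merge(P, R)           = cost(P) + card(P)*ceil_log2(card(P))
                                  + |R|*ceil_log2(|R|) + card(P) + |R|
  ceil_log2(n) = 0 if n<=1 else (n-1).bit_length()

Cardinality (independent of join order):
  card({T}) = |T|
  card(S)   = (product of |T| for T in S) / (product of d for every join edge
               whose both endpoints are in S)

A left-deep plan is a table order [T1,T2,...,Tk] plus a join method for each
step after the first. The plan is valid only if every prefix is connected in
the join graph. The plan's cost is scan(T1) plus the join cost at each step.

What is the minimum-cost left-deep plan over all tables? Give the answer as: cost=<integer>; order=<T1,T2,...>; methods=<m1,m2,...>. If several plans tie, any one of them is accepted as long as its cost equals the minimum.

cost=880; order=C,B,A; methods=hash,hash

Selinger DP (subsets sized 1..n):
  {C}: scan cost=80, card=80
  {B}: scan cost=20, card=20
  {A}: scan cost=20, card=20
  {BC}: card=320; try (B,hash)→360, (C,nl_idx)→480, (C,merge)→780, (B,nl_idx)→800, (B,merge)→840, (C,hash)→1160 …(+2); best=360 via (B,hash)
  {AB}: card=40; try (B,nl_idx)→160, (A,nl_idx)→160, (B,hash)→240, (A,hash)→240, (B,merge)→260, (A,merge)→260 …(+2); best=160 via (B,nl_idx)
  {ABC}: card=640; try (A,hash)→880, (C,merge)→1080, (C,nl_idx)→1080, (C,hash)→1320, (A,nl_idx)→2600, (C,nl)→3360 …(+2); best=880 via (A,hash)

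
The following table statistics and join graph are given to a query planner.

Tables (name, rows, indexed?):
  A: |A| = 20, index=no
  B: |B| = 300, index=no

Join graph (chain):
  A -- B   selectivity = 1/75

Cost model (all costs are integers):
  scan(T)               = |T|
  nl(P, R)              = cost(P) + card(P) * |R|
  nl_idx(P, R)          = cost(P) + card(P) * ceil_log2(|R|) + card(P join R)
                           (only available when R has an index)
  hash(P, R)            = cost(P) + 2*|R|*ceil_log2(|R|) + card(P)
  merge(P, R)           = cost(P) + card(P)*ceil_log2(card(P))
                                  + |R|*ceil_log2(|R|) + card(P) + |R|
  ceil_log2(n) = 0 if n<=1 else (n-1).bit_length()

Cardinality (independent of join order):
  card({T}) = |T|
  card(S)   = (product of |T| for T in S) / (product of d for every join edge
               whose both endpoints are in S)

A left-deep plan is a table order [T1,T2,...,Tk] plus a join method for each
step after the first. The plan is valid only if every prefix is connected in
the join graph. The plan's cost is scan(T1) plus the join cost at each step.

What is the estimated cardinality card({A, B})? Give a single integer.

Tables in S: A(20), B(300)
Edges inside S: A-B(d=75)
numerator = 20 * 300 = 6000
denominator = 75 = 75
card(S) = 6000 / 75 = 80

80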